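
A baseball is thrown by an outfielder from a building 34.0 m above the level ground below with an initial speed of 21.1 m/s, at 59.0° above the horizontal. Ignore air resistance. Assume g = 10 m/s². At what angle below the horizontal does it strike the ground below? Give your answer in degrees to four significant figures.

Resolve: vₓ = 21.10 cos 59.0° = 10.87 m/s and v_y0 = 21.10 sin 59.0° = 18.09 m/s.
Vertical motion (up positive, ground at y = 0): 5.000 t² − (18.09) t − 34.0 = 0, so t = (18.09 + √(18.09² + 2·10.0·34.0)) / 10.0 = (18.09 + 31.74) / 10.0 = 4.982 s.
At impact: v_y = v_y0 − g t = −31.74 m/s; vₓ = 10.87 m/s.
Angle below horizontal: arctan(|v_y|/vₓ) = arctan(31.74/10.87) = 71.10°.

71.10°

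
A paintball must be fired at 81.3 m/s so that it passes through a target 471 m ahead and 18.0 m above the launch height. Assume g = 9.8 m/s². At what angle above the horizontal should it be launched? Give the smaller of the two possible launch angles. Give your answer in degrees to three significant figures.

Trajectory: y = x tanθ − g x² (1 + tan²θ)/(2v₀²). With x = 471, y = 18.0, v₀ = 81.3, g = 9.80:
164.5 tan²θ − 471 tanθ + (182.5) = 0.
tanθ = [471 ± √(471² − 4 × 164.5 × (182.5))] / (2 × 164.5) = (471 ± 319.1) / 328.9, giving tanθ = 0.4619 or 2.402.
θ = 24.79° or 67.40°; the smaller is 24.79°.

24.8°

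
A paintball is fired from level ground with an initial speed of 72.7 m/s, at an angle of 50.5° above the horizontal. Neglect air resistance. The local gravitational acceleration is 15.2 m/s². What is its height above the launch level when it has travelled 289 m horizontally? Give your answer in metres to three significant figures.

Horizontal component vₓ = 72.70 cos 50.5° = 46.24 m/s; vertical v_y0 = 72.70 sin 50.5° = 56.10 m/s.
At x = 289 m, t = x/vₓ = 289/46.24 = 6.250 s.
Height: y = v_y0 t − ½ g t² = 56.10 × 6.250 − 7.600 × 6.250² = 350.6 − 296.8 = 53.75 m.

53.7 m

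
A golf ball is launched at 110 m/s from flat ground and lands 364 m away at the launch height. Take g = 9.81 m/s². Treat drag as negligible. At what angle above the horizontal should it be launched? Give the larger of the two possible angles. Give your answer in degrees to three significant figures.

81.4°

From R = (v₀²/g) sin 2θ: sin 2θ = 9.81 × 364 / 12100 = 0.2951.
2θ = 17.16° or 180° − 17.16° = 162.8°, so θ = 8.582° or 81.42°.
The larger angle is 81.42°.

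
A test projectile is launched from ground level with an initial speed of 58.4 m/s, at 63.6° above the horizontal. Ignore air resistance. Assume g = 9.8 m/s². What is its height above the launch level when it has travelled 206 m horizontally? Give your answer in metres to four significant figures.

106.6 m

Horizontal component vₓ = 58.40 cos 63.6° = 25.97 m/s; vertical v_y0 = 58.40 sin 63.6° = 52.31 m/s.
x = vₓ t ⇒ t = 206/25.97 = 7.933 s.
Height: y = v_y0 t − ½ g t² = 52.31 × 7.933 − 4.900 × 7.933² = 415.0 − 308.4 = 106.6 m.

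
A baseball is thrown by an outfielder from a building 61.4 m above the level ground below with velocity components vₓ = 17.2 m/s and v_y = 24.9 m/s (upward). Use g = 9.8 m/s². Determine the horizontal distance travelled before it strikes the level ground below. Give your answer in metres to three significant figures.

119 m

Vertical motion (up positive, ground at y = 0): 4.900 t² − (24.90) t − 61.4 = 0, so t = (24.90 + √(24.90² + 2·9.80·61.4)) / 9.80 = (24.90 + 42.70) / 9.80 = 6.898 s.
Horizontal distance: R = vₓ t = 17.20 × 6.898 = 118.6 m.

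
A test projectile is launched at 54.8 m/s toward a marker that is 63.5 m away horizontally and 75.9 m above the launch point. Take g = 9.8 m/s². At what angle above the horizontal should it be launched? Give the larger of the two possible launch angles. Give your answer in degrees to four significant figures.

82.97°

Trajectory: y = x tanθ − g x² (1 + tan²θ)/(2v₀²). With x = 63.5, y = 75.9, v₀ = 54.8, g = 9.80:
6.579 tan²θ − 63.5 tanθ + (82.48) = 0.
tanθ = [63.5 ± √(63.5² − 4 × 6.579 × (82.48))] / (2 × 6.579) = (63.5 ± 43.15) / 13.16, giving tanθ = 1.547 or 8.105.
θ = 57.12° or 82.97°; the larger is 82.97°.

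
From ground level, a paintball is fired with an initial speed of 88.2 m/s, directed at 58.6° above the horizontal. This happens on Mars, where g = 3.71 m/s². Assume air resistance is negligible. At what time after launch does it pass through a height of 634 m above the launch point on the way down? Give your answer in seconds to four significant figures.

vₓ = 88.20 cos 58.6° = 45.95 m/s; v_y0 = 88.20 sin 58.6° = 75.28 m/s.
Require v_y0 t − ½ g t² = 634, i.e. 1.855 t² − 75.28 t + 634 = 0.
t = [75.28 ± √(75.28² − 2·3.71·634)] / 3.71 = (75.28 ± 31.04) / 3.71, so t = 11.93 s or t = 28.66 s.
The descending-branch root is 28.66 s.

28.66 s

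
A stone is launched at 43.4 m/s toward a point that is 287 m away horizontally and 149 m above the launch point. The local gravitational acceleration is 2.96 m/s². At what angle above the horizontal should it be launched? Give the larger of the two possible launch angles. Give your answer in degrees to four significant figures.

74.00°

Trajectory: y = x tanθ − g x² (1 + tan²θ)/(2v₀²). With x = 287, y = 149, v₀ = 43.4, g = 2.96:
64.72 tan²θ − 287 tanθ + (213.7) = 0.
tanθ = [287 ± √(287² − 4 × 64.72 × (213.7))] / (2 × 64.72) = (287 ± 164.4) / 129.4, giving tanθ = 0.9468 or 3.488.
θ = 43.44° or 74.00°; the larger is 74.00°.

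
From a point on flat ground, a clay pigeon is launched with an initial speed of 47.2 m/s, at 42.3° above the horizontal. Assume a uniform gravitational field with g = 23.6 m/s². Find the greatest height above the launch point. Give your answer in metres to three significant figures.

21.4 m

Components: vₓ = 47.20 cos 42.3° = 34.91 m/s, v_y0 = 47.20 sin 42.3° = 31.77 m/s.
Maximum height: H = v_y0² / (2g) = 31.77² / (2 × 23.6) = 21.38 m.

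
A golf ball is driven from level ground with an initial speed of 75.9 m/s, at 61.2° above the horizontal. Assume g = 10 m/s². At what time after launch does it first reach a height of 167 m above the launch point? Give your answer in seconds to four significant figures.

3.359 s

Horizontal component vₓ = 75.90 cos 61.2° = 36.57 m/s; vertical v_y0 = 75.90 sin 61.2° = 66.51 m/s.
Require v_y0 t − ½ g t² = 167, i.e. 5.000 t² − 66.51 t + 167 = 0.
Quadratic formula: t = (66.51 ± √1083.8) / 10.0 = (66.51 ± 32.92) / 10.0 → t = 3.359 s or 9.943 s.
The first (ascending) time is 3.359 s.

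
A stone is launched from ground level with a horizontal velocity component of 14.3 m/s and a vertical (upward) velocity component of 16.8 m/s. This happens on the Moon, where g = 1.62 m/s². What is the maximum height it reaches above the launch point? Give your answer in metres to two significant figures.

87 m

Peak height H = v_y0² / (2g) = 282.24 / 3.240 = 87.11 m.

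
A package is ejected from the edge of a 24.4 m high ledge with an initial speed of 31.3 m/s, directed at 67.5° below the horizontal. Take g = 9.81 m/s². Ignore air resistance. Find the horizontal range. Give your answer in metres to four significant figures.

8.968 m

Horizontal component vₓ = 31.30 cos 67.5° = 11.98 m/s; vertical v_y0 = −28.92 m/s (downward).
The projectile lands when y = 24.4 + (−28.92) t − ½·9.81·t² = 0. Positive root: t = (−28.92 + √(28.92² + 2·9.81·24.4)) / 9.81 = (−28.92 + 36.26) / 9.81 = 0.7487 s.
Horizontal distance: R = vₓ t = 11.98 × 0.7487 = 8.968 m.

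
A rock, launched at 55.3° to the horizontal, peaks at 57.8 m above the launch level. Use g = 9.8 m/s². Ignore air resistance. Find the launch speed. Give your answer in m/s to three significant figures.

At the peak v_y = 0, so v_y0 = √(2gH) = √(2 × 9.80 × 57.8) = 33.66 m/s.
v_y0 = v₀ sin θ ⇒ v₀ = 33.66 / sin 55.3° = 40.94 m/s.

40.9 m/s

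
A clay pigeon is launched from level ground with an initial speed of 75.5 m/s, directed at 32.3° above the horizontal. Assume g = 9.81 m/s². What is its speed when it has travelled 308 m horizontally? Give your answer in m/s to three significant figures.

Components: vₓ = 75.50 cos 32.3° = 63.82 m/s, v_y0 = 75.50 sin 32.3° = 40.34 m/s.
Time to reach x = 308 m: t = x/vₓ = 308/63.82 = 4.826 s.
Vertical velocity there: v_y = v_y0 − g t = 40.34 − 9.81 × 4.826 = −7.002 m/s.
Speed: √(vₓ² + v_y²) = √(63.82² + 7.002²) = 64.20 m/s.

64.2 m/s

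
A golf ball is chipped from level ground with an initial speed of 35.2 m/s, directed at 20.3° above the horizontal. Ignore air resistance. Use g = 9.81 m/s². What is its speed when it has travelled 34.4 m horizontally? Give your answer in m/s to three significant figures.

Components: vₓ = 35.20 cos 20.3° = 33.01 m/s, v_y0 = 35.20 sin 20.3° = 12.21 m/s.
At x = 34.4 m, t = x/vₓ = 34.4/33.01 = 1.042 s.
Vertical velocity there: v_y = v_y0 − g t = 12.21 − 9.81 × 1.042 = 1.990 m/s.
Speed: √(vₓ² + v_y²) = √(33.01² + 1.990²) = 33.07 m/s.

33.1 m/s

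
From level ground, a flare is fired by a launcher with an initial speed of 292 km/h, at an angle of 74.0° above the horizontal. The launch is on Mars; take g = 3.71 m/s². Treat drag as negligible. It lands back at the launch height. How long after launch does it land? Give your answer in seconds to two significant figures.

42 s

Convert: 292 km/h = 292/3.6 = 81.11 m/s.
vₓ = 81.11 cos 74.0° = 22.36 m/s; v_y0 = 81.11 sin 74.0° = 77.97 m/s.
Landing at launch height ⇒ T = 2 v_y0 / g = 2 × 77.97 / 3.71 = 42.03 s.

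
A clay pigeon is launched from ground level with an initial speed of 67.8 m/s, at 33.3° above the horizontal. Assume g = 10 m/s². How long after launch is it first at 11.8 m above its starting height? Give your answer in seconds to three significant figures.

Resolve: vₓ = 67.80 cos 33.3° = 56.67 m/s and v_y0 = 67.80 sin 33.3° = 37.22 m/s.
Require v_y0 t − ½ g t² = 11.8, i.e. 5.000 t² − 37.22 t + 11.8 = 0.
t = [37.22 ± √(37.22² − 2·10.0·11.8)] / 10.0 = (37.22 ± 33.91) / 10.0, so t = 0.3318 s or t = 7.113 s.
The first (ascending) time is 0.3318 s.

0.332 s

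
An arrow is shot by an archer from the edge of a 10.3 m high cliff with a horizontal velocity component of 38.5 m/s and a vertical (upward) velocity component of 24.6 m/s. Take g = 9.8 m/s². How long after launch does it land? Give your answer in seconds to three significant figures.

The projectile lands when y = 10.3 + (24.60) t − ½·9.80·t² = 0. Positive root: t = (24.60 + √(24.60² + 2·9.80·10.3)) / 9.80 = (24.60 + 28.41) / 9.80 = 5.409 s.

5.41 s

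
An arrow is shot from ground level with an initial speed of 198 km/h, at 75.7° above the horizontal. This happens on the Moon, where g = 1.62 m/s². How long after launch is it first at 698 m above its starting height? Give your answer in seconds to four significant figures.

18.05 s

Convert: 198 km/h = 198/3.6 = 55.00 m/s.
Horizontal component vₓ = 55.00 cos 75.7° = 13.58 m/s; vertical v_y0 = 55.00 sin 75.7° = 53.30 m/s.
Set y = v_y0 t − ½ g t² = 698: 0.8100 t² − 53.30 t + 698 = 0.
Quadratic formula: t = (53.30 ± √578.93) / 1.62 = (53.30 ± 24.06) / 1.62 → t = 18.05 s or 47.75 s.
The first (ascending) time is 18.05 s.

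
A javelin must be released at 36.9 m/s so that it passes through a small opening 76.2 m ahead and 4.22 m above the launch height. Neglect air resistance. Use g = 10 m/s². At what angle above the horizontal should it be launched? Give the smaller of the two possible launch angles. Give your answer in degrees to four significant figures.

Trajectory: y = x tanθ − g x² (1 + tan²θ)/(2v₀²). With x = 76.2, y = 4.22, v₀ = 36.9, g = 10.0:
21.32 tan²θ − 76.2 tanθ + (25.54) = 0.
tanθ = [76.2 ± √(76.2² − 4 × 21.32 × (25.54))] / (2 × 21.32) = (76.2 ± 60.23) / 42.64, giving tanθ = 0.3744 or 3.199.
θ = 20.53° or 72.64°; the smaller is 20.53°.

20.53°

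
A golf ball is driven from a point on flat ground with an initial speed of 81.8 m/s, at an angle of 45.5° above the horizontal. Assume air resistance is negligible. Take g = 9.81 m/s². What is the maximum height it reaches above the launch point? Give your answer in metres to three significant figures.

Components: vₓ = 81.80 cos 45.5° = 57.33 m/s, v_y0 = 81.80 sin 45.5° = 58.34 m/s.
Maximum height: H = v_y0² / (2g) = 58.34² / (2 × 9.81) = 173.5 m.

173 m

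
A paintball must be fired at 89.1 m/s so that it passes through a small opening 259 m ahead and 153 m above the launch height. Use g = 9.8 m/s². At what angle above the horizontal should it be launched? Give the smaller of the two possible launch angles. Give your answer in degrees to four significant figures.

41.10°

Trajectory: y = x tanθ − g x² (1 + tan²θ)/(2v₀²). With x = 259, y = 153, v₀ = 89.1, g = 9.80:
41.40 tan²θ − 259 tanθ + (194.4) = 0.
tanθ = [259 ± √(259² − 4 × 41.40 × (194.4))] / (2 × 41.40) = (259 ± 186.8) / 82.81, giving tanθ = 0.8722 or 5.383.
θ = 41.10° or 79.48°; the smaller is 41.10°.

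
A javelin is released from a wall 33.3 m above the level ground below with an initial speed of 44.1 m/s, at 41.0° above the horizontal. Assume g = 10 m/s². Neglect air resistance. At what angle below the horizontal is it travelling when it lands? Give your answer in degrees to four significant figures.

49.35°

Horizontal component vₓ = 44.10 cos 41.0° = 33.28 m/s; vertical v_y0 = 44.10 sin 41.0° = 28.93 m/s.
With up positive and y = 0 at the ground: y(t) = 33.3 + (28.93) t − 5.000 t². Setting y = 0 and taking the positive root: t = [28.93 + √(28.93² + 2·10.0·33.3)] / 10.0 = (28.93 + 38.77) / 10.0 = 6.770 s.
At impact: v_y = v_y0 − g t = −38.77 m/s; vₓ = 33.28 m/s.
Angle below horizontal: arctan(|v_y|/vₓ) = arctan(38.77/33.28) = 49.35°.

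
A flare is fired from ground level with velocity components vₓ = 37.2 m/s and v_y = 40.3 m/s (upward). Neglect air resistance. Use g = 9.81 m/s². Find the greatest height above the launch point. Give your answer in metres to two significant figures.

83 m

Peak height H = v_y0² / (2g) = 1624.1 / 19.62 = 82.78 m.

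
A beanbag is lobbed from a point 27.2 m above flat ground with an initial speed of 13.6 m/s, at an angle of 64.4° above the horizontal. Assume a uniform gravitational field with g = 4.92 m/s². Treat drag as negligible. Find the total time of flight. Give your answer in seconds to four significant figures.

Resolve: vₓ = 13.60 cos 64.4° = 5.876 m/s and v_y0 = 13.60 sin 64.4° = 12.26 m/s.
The projectile lands when y = 27.2 + (12.26) t − ½·4.92·t² = 0. Positive root: t = (12.26 + √(12.26² + 2·4.92·27.2)) / 4.92 = (12.26 + 20.45) / 4.92 = 6.649 s.

6.649 s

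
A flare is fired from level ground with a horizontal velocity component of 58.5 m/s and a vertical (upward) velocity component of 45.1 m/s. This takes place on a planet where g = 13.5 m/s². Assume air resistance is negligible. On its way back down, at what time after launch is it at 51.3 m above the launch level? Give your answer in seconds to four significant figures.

5.228 s

Require v_y0 t − ½ g t² = 51.3, i.e. 6.750 t² − 45.10 t + 51.3 = 0.
t = [45.10 ± √(45.10² − 2·13.5·51.3)] / 13.5 = (45.10 ± 25.47) / 13.5, so t = 1.454 s or t = 5.228 s.
The descending-branch root is 5.228 s.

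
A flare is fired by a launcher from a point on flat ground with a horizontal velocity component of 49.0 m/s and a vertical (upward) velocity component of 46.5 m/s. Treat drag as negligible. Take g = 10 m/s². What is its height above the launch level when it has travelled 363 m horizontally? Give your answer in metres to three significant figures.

70.1 m

Time to reach x = 363 m: t = x/vₓ = 363/49.00 = 7.408 s.
Height: y = v_y0 t − ½ g t² = 46.50 × 7.408 − 5.000 × 7.408² = 344.5 − 274.4 = 70.08 m.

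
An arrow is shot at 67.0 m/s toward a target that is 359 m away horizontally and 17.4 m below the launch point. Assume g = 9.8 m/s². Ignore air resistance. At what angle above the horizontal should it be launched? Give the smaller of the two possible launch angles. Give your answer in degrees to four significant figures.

Trajectory: y = x tanθ − g x² (1 + tan²θ)/(2v₀²). With x = 359, y = −17.4, v₀ = 67.0, g = 9.80:
140.7 tan²θ − 359 tanθ + (123.3) = 0.
tanθ = [359 ± √(359² − 4 × 140.7 × (123.3))] / (2 × 140.7) = (359 ± 243.9) / 281.4, giving tanθ = 0.4089 or 2.143.
θ = 22.24° or 64.98°; the smaller is 22.24°.

22.24°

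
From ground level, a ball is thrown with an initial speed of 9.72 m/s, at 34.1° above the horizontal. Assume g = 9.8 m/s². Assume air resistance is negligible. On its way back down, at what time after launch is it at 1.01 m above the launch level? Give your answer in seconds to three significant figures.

0.877 s

Resolve: vₓ = 9.720 cos 34.1° = 8.049 m/s and v_y0 = 9.720 sin 34.1° = 5.449 m/s.
Set y = v_y0 t − ½ g t² = 1.01: 4.900 t² − 5.449 t + 1.01 = 0.
Quadratic formula: t = (5.449 ± √9.9001) / 9.80 = (5.449 ± 3.146) / 9.80 → t = 0.2350 s or 0.8771 s.
The descending-branch root is 0.8771 s.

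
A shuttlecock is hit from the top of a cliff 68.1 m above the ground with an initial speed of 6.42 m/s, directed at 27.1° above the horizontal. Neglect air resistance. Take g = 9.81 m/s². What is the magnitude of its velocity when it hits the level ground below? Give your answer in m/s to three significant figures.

37.1 m/s

vₓ = 6.420 cos 27.1° = 5.715 m/s; v_y0 = 6.420 sin 27.1° = 2.925 m/s.
With up positive and y = 0 at the ground: y(t) = 68.1 + (2.925) t − 4.905 t². Setting y = 0 and taking the positive root: t = [2.925 + √(2.925² + 2·9.81·68.1)] / 9.81 = (2.925 + 36.67) / 9.81 = 4.036 s.
Vertical velocity at impact: v_y = v_y0 − g t = 2.925 − 9.81 × 4.036 = −36.67 m/s.
Speed: |v| = √(vₓ² + v_y²) = √(5.715² + 36.67²) = 37.11 m/s.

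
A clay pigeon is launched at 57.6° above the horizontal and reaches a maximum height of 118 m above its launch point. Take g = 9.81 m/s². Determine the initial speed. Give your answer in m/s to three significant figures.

57.0 m/s

At the peak v_y = 0, so v_y0 = √(2gH) = √(2 × 9.81 × 118) = 48.12 m/s.
v_y0 = v₀ sin θ ⇒ v₀ = 48.12 / sin 57.6° = 56.99 m/s.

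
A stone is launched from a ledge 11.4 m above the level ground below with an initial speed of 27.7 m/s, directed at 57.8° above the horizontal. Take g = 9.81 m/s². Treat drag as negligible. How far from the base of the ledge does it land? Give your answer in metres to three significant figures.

77.1 m

vₓ = 27.70 cos 57.8° = 14.76 m/s; v_y0 = 27.70 sin 57.8° = 23.44 m/s.
Vertical motion (up positive, ground at y = 0): 4.905 t² − (23.44) t − 11.4 = 0, so t = (23.44 + √(23.44² + 2·9.81·11.4)) / 9.81 = (23.44 + 27.80) / 9.81 = 5.224 s.
Horizontal distance: R = vₓ t = 14.76 × 5.224 = 77.10 m.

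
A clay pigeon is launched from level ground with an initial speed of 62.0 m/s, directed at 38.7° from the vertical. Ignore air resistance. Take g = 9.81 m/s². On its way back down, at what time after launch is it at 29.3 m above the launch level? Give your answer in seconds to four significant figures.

9.217 s

vₓ = 62.00 sin 38.7° = 38.77 m/s; v_y0 = 62.00 cos 38.7° = 48.39 m/s.
Require v_y0 t − ½ g t² = 29.3, i.e. 4.905 t² − 48.39 t + 29.3 = 0.
t = [48.39 ± √(48.39² − 2·9.81·29.3)] / 9.81 = (48.39 ± 42.03) / 9.81, so t = 0.6481 s or t = 9.217 s.
The descending-branch root is 9.217 s.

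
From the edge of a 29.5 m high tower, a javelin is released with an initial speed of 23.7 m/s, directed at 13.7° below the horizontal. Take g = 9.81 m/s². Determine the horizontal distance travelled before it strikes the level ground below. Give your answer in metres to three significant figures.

44.8 m

Horizontal component vₓ = 23.70 cos 13.7° = 23.03 m/s; vertical v_y0 = −5.613 m/s (downward).
The projectile lands when y = 29.5 + (−5.613) t − ½·9.81·t² = 0. Positive root: t = (−5.613 + √(5.613² + 2·9.81·29.5)) / 9.81 = (−5.613 + 24.70) / 9.81 = 1.946 s.
Horizontal distance: R = vₓ t = 23.03 × 1.946 = 44.81 m.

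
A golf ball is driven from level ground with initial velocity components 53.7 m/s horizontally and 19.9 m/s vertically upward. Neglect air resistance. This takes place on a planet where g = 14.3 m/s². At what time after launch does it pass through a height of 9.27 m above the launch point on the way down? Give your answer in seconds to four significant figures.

2.192 s

Height y(t) = 19.90 t − 7.150 t² = 9.27 gives 7.150 t² − 19.90 t + 9.27 = 0.
t = [19.90 ± √(19.90² − 2·14.3·9.27)] / 14.3 = (19.90 ± 11.44) / 14.3, so t = 0.5916 s or t = 2.192 s.
The descending-branch root is 2.192 s.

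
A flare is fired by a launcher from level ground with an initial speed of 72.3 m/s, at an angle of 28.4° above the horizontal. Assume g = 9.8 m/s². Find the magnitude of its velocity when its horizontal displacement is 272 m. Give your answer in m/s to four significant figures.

Resolve: vₓ = 72.30 cos 28.4° = 63.60 m/s and v_y0 = 72.30 sin 28.4° = 34.39 m/s.
x = vₓ t ⇒ t = 272/63.60 = 4.277 s.
Vertical velocity there: v_y = v_y0 − g t = 34.39 − 9.80 × 4.277 = −7.525 m/s.
Speed: √(vₓ² + v_y²) = √(63.60² + 7.525²) = 64.04 m/s.

64.04 m/s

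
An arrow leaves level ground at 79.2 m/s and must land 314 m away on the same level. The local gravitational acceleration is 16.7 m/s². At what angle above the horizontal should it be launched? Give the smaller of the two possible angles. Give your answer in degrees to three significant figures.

From R = (v₀²/g) sin 2θ: sin 2θ = 16.7 × 314 / 6272.6 = 0.8360.
2θ = 56.72° or 180° − 56.72° = 123.3°, so θ = 28.36° or 61.64°.
The smaller angle is 28.36°.

28.4°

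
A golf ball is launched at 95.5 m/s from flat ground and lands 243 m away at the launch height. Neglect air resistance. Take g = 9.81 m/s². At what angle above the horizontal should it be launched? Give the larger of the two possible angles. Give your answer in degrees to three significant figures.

From R = (v₀²/g) sin 2θ: sin 2θ = 9.81 × 243 / 9120.2 = 0.2614.
2θ = 15.15° or 180° − 15.15° = 164.8°, so θ = 7.576° or 82.42°.
The larger angle is 82.42°.

82.4°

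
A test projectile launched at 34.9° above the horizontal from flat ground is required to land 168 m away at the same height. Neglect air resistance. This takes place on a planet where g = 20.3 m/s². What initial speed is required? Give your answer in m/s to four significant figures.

60.28 m/s

Level-ground range: R = v₀² sin(2θ)/g, so v₀ = √(gR / sin 2θ).
v₀ = √(20.3 × 168 / sin 69.80°) = √(3410 / 0.9385) = √3633.9 = 60.28 m/s.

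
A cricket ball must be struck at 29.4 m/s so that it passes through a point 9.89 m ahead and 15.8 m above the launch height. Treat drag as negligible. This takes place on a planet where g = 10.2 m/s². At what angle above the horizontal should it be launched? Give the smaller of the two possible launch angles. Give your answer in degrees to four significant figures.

Trajectory: y = x tanθ − g x² (1 + tan²θ)/(2v₀²). With x = 9.89, y = 15.8, v₀ = 29.4, g = 10.2:
0.5771 tan²θ − 9.89 tanθ + (16.38) = 0.
tanθ = [9.89 ± √(9.89² − 4 × 0.5771 × (16.38))] / (2 × 0.5771) = (9.89 ± 7.746) / 1.154, giving tanθ = 1.857 or 15.28.
θ = 61.70° or 86.26°; the smaller is 61.70°.

61.70°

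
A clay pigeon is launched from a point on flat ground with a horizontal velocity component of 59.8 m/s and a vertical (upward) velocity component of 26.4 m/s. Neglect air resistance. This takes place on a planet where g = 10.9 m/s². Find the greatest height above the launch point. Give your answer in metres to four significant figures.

31.97 m

Peak height H = v_y0² / (2g) = 696.96 / 21.80 = 31.97 m.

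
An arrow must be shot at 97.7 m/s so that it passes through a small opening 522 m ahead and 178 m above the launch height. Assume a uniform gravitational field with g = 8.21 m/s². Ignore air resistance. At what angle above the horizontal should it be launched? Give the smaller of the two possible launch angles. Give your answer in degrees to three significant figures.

Trajectory: y = x tanθ − g x² (1 + tan²θ)/(2v₀²). With x = 522, y = 178, v₀ = 97.7, g = 8.21:
117.2 tan²θ − 522 tanθ + (295.2) = 0.
tanθ = [522 ± √(522² − 4 × 117.2 × (295.2))] / (2 × 117.2) = (522 ± 366.2) / 234.4, giving tanθ = 0.6647 or 3.790.
θ = 33.61° or 75.22°; the smaller is 33.61°.

33.6°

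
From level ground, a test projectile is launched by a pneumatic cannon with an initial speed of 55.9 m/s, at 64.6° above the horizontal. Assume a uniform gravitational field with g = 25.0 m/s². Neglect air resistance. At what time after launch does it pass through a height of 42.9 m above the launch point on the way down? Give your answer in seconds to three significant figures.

vₓ = 55.90 cos 64.6° = 23.98 m/s; v_y0 = 55.90 sin 64.6° = 50.50 m/s.
Require v_y0 t − ½ g t² = 42.9, i.e. 12.50 t² − 50.50 t + 42.9 = 0.
t = [50.50 ± √(50.50² − 2·25.0·42.9)] / 25.0 = (50.50 ± 20.12) / 25.0, so t = 1.215 s or t = 2.825 s.
The descending-branch root is 2.825 s.

2.82 s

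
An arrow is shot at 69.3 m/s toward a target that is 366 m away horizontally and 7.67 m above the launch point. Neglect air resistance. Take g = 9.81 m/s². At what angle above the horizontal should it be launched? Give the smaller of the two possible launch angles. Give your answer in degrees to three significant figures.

25.7°

Trajectory: y = x tanθ − g x² (1 + tan²θ)/(2v₀²). With x = 366, y = 7.67, v₀ = 69.3, g = 9.81:
136.8 tan²θ − 366 tanθ + (144.5) = 0.
tanθ = [366 ± √(366² − 4 × 136.8 × (144.5))] / (2 × 136.8) = (366 ± 234.3) / 273.6, giving tanθ = 0.4814 or 2.194.
θ = 25.71° or 65.49°; the smaller is 25.71°.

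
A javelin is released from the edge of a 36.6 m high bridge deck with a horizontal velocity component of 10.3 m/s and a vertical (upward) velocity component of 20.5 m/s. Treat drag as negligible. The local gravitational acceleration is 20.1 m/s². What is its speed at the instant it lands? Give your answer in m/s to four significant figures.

The projectile lands when y = 36.6 + (20.50) t − ½·20.1·t² = 0. Positive root: t = (20.50 + √(20.50² + 2·20.1·36.6)) / 20.1 = (20.50 + 43.49) / 20.1 = 3.184 s.
Vertical velocity at impact: v_y = v_y0 − g t = 20.50 − 20.1 × 3.184 = −43.49 m/s.
Speed: |v| = √(vₓ² + v_y²) = √(10.30² + 43.49²) = 44.70 m/s.

44.70 m/s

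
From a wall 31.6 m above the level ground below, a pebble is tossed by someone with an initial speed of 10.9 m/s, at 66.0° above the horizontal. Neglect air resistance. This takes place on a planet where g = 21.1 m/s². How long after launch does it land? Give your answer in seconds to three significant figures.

Resolve: vₓ = 10.90 cos 66.0° = 4.433 m/s and v_y0 = 10.90 sin 66.0° = 9.958 m/s.
The projectile lands when y = 31.6 + (9.958) t − ½·21.1·t² = 0. Positive root: t = (9.958 + √(9.958² + 2·21.1·31.6)) / 21.1 = (9.958 + 37.85) / 21.1 = 2.266 s.

2.27 s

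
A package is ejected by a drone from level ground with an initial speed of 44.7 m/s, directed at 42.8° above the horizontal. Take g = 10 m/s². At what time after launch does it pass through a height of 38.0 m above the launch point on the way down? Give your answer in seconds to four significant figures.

Resolve: vₓ = 44.70 cos 42.8° = 32.80 m/s and v_y0 = 44.70 sin 42.8° = 30.37 m/s.
Require v_y0 t − ½ g t² = 38.0, i.e. 5.000 t² − 30.37 t + 38.0 = 0.
Quadratic formula: t = (30.37 ± √162.40) / 10.0 = (30.37 ± 12.74) / 10.0 → t = 1.763 s or 4.311 s.
The descending-branch root is 4.311 s.

4.311 s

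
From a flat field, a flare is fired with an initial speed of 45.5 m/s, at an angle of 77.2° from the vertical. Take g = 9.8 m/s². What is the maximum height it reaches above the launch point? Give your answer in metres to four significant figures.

Resolve: vₓ = 45.50 sin 77.2° = 44.37 m/s and v_y0 = 45.50 cos 77.2° = 10.08 m/s.
At the apex v_y = 0, so H = v_y0²/(2g) = 10.08²/19.60 = 5.184 m.

5.184 m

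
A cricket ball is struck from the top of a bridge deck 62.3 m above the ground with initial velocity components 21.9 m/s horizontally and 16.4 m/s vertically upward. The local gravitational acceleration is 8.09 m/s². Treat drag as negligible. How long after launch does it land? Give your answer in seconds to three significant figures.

Vertical motion (up positive, ground at y = 0): 4.045 t² − (16.40) t − 62.3 = 0, so t = (16.40 + √(16.40² + 2·8.09·62.3)) / 8.09 = (16.40 + 35.73) / 8.09 = 6.444 s.

6.44 s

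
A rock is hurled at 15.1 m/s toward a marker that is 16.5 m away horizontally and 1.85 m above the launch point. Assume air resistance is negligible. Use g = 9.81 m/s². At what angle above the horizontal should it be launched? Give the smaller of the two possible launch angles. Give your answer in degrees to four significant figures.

30.59°

Trajectory: y = x tanθ − g x² (1 + tan²θ)/(2v₀²). With x = 16.5, y = 1.85, v₀ = 15.1, g = 9.81:
5.857 tan²θ − 16.5 tanθ + (7.707) = 0.
tanθ = [16.5 ± √(16.5² − 4 × 5.857 × (7.707))] / (2 × 5.857) = (16.5 ± 9.576) / 11.71, giving tanθ = 0.5911 or 2.226.
θ = 30.59° or 65.81°; the smaller is 30.59°.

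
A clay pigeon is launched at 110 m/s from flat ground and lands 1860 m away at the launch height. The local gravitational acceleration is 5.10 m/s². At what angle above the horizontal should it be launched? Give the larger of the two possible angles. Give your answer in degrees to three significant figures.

Level-ground range R = v₀² sin(2θ)/g ⇒ sin(2θ) = gR/v₀² = 5.10 × 1860 / 110² = 0.7840.
2θ = 51.63° or 180° − 51.63° = 128.4°, so θ = 25.81° or 64.19°.
The larger angle is 64.19°.

64.2°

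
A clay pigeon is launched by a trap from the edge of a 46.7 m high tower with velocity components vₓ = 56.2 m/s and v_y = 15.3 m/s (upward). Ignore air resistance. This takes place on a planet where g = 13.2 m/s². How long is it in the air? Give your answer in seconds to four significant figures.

With up positive and y = 0 at the ground: y(t) = 46.7 + (15.30) t − 6.600 t². Setting y = 0 and taking the positive root: t = [15.30 + √(15.30² + 2·13.2·46.7)] / 13.2 = (15.30 + 38.30) / 13.2 = 4.061 s.

4.061 s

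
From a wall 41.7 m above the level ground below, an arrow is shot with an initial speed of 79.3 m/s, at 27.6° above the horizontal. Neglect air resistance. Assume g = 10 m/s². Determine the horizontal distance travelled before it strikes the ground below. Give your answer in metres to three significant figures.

587 m

vₓ = 79.30 cos 27.6° = 70.28 m/s; v_y0 = 79.30 sin 27.6° = 36.74 m/s.
With up positive and y = 0 at the ground: y(t) = 41.7 + (36.74) t − 5.000 t². Setting y = 0 and taking the positive root: t = [36.74 + √(36.74² + 2·10.0·41.7)] / 10.0 = (36.74 + 46.73) / 10.0 = 8.347 s.
Horizontal distance: R = vₓ t = 70.28 × 8.347 = 586.6 m.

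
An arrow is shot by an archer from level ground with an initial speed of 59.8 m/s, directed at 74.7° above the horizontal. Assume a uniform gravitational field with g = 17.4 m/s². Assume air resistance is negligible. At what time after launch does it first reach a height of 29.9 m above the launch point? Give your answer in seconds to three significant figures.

0.567 s

vₓ = 59.80 cos 74.7° = 15.78 m/s; v_y0 = 59.80 sin 74.7° = 57.68 m/s.
Height y(t) = 57.68 t − 8.700 t² = 29.9 gives 8.700 t² − 57.68 t + 29.9 = 0.
t = [57.68 ± √(57.68² − 2·17.4·29.9)] / 17.4 = (57.68 ± 47.82) / 17.4, so t = 0.5668 s or t = 6.063 s.
The first (ascending) time is 0.5668 s.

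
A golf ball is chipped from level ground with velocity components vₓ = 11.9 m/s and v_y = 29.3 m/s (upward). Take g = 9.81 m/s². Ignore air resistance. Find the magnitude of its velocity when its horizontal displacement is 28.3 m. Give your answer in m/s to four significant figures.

Time to reach x = 28.3 m: t = x/vₓ = 28.3/11.90 = 2.378 s.
Vertical velocity there: v_y = v_y0 − g t = 29.30 − 9.81 × 2.378 = 5.970 m/s.
Speed: √(vₓ² + v_y²) = √(11.90² + 5.970²) = 13.31 m/s.

13.31 m/s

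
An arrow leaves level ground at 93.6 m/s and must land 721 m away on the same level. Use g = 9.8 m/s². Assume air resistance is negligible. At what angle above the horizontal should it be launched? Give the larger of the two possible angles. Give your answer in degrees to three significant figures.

63.1°

From R = (v₀²/g) sin 2θ: sin 2θ = 9.80 × 721 / 8761.0 = 0.8065.
2θ = 53.76° or 180° − 53.76° = 126.2°, so θ = 26.88° or 63.12°.
The larger angle is 63.12°.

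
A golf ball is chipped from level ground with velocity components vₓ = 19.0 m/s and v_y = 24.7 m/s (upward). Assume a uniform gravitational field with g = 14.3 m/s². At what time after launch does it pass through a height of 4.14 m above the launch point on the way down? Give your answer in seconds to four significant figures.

Require v_y0 t − ½ g t² = 4.14, i.e. 7.150 t² − 24.70 t + 4.14 = 0.
Quadratic formula: t = (24.70 ± √491.69) / 14.3 = (24.70 ± 22.17) / 14.3 → t = 0.1766 s or 3.278 s.
The descending-branch root is 3.278 s.

3.278 s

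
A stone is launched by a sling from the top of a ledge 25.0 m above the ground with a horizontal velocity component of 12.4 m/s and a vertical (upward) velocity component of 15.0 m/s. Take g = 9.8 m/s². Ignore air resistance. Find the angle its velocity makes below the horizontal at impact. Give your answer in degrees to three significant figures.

65.1°

Vertical motion (up positive, ground at y = 0): 4.900 t² − (15.00) t − 25.0 = 0, so t = (15.00 + √(15.00² + 2·9.80·25.0)) / 9.80 = (15.00 + 26.74) / 9.80 = 4.259 s.
At impact: v_y = v_y0 − g t = −26.74 m/s; vₓ = 12.40 m/s.
Angle below horizontal: arctan(|v_y|/vₓ) = arctan(26.74/12.40) = 65.12°.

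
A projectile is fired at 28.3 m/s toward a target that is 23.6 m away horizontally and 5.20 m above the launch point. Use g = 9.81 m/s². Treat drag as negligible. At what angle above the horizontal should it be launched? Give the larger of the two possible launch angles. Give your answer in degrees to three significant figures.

81.3°

Trajectory: y = x tanθ − g x² (1 + tan²θ)/(2v₀²). With x = 23.6, y = 5.20, v₀ = 28.3, g = 9.81:
3.411 tan²θ − 23.6 tanθ + (8.611) = 0.
tanθ = [23.6 ± √(23.6² − 4 × 3.411 × (8.611))] / (2 × 3.411) = (23.6 ± 20.96) / 6.822, giving tanθ = 0.3865 or 6.532.
θ = 21.13° or 81.30°; the larger is 81.30°.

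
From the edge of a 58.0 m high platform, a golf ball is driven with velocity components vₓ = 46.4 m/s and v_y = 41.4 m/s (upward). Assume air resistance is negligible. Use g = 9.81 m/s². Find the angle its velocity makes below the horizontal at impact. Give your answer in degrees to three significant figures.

49.0°

Vertical motion (up positive, ground at y = 0): 4.905 t² − (41.40) t − 58.0 = 0, so t = (41.40 + √(41.40² + 2·9.81·58.0)) / 9.81 = (41.40 + 53.40) / 9.81 = 9.664 s.
At impact: v_y = v_y0 − g t = −53.40 m/s; vₓ = 46.40 m/s.
Angle below horizontal: arctan(|v_y|/vₓ) = arctan(53.40/46.40) = 49.01°.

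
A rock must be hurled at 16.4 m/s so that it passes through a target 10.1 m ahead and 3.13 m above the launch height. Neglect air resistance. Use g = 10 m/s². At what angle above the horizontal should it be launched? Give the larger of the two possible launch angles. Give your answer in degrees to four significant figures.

78.16°

Trajectory: y = x tanθ − g x² (1 + tan²θ)/(2v₀²). With x = 10.1, y = 3.13, v₀ = 16.4, g = 10.0:
1.896 tan²θ − 10.1 tanθ + (5.026) = 0.
tanθ = [10.1 ± √(10.1² − 4 × 1.896 × (5.026))] / (2 × 1.896) = (10.1 ± 7.993) / 3.793, giving tanθ = 0.5556 or 4.770.
θ = 29.06° or 78.16°; the larger is 78.16°.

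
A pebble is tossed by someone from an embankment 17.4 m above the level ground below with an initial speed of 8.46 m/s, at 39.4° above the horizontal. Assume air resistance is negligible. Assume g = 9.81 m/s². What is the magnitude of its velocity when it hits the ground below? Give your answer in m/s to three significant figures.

20.3 m/s

Horizontal component vₓ = 8.460 cos 39.4° = 6.537 m/s; vertical v_y0 = 8.460 sin 39.4° = 5.370 m/s.
The projectile lands when y = 17.4 + (5.370) t − ½·9.81·t² = 0. Positive root: t = (5.370 + √(5.370² + 2·9.81·17.4)) / 9.81 = (5.370 + 19.24) / 9.81 = 2.509 s.
Vertical velocity at impact: v_y = v_y0 − g t = 5.370 − 9.81 × 2.509 = −19.24 m/s.
Speed: |v| = √(vₓ² + v_y²) = √(6.537² + 19.24²) = 20.32 m/s.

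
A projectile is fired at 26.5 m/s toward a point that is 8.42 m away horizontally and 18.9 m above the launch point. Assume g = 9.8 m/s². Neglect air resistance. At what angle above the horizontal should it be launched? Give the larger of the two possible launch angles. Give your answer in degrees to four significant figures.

85.99°

Trajectory: y = x tanθ − g x² (1 + tan²θ)/(2v₀²). With x = 8.42, y = 18.9, v₀ = 26.5, g = 9.80:
0.4947 tan²θ − 8.42 tanθ + (19.39) = 0.
tanθ = [8.42 ± √(8.42² − 4 × 0.4947 × (19.39))] / (2 × 0.4947) = (8.42 ± 5.703) / 0.9894, giving tanθ = 2.747 or 14.27.
θ = 69.99° or 85.99°; the larger is 85.99°.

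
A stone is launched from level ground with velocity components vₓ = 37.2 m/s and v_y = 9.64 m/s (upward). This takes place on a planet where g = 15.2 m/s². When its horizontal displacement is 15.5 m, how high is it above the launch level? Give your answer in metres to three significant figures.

x = vₓ t ⇒ t = 15.5/37.20 = 0.4167 s.
Height: y = v_y0 t − ½ g t² = 9.640 × 0.4167 − 7.600 × 0.4167² = 4.017 − 1.319 = 2.697 m.

2.70 m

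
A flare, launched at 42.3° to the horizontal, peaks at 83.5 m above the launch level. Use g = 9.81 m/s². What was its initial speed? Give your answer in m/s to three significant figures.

At the peak v_y = 0, so v_y0 = √(2gH) = √(2 × 9.81 × 83.5) = 40.48 m/s.
v_y0 = v₀ sin θ ⇒ v₀ = 40.48 / sin 42.3° = 60.14 m/s.

60.1 m/s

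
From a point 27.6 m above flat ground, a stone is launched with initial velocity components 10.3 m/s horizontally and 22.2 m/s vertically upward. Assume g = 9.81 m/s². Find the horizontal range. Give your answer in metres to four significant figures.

The projectile lands when y = 27.6 + (22.20) t − ½·9.81·t² = 0. Positive root: t = (22.20 + √(22.20² + 2·9.81·27.6)) / 9.81 = (22.20 + 32.16) / 9.81 = 5.541 s.
Horizontal distance: R = vₓ t = 10.30 × 5.541 = 57.08 m.

57.08 m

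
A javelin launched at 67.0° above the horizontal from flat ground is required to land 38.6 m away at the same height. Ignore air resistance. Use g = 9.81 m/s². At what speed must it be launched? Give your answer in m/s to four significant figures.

Level-ground range: R = v₀² sin(2θ)/g, so v₀ = √(gR / sin 2θ).
v₀ = √(9.81 × 38.6 / sin 134.0°) = √(378.7 / 0.7193) = √526.41 = 22.94 m/s.

22.94 m/s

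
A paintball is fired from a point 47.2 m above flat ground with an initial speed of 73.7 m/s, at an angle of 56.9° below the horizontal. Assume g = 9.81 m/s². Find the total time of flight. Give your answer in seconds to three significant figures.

Components: vₓ = 73.70 cos 56.9° = 40.25 m/s, v_y0 = −61.74 m/s (downward).
With up positive and y = 0 at the ground: y(t) = 47.2 + (−61.74) t − 4.905 t². Setting y = 0 and taking the positive root: t = [−61.74 + √(61.74² + 2·9.81·47.2)] / 9.81 = (−61.74 + 68.83) / 9.81 = 0.7230 s.

0.723 s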